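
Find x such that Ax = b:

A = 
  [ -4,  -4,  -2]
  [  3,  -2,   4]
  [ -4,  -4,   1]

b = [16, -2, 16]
x = [-2, -2, 0]

Row reduce the augmented matrix [A|b]:
R2 → R2 + (3/4)·R1
R3 → R3 - (1)·R1
REF = 
  [ -4,  -4,  -2,  16]
  [  0,  -5, 5/2,  10]
  [  0,   0,   3,   0]

Back-substitution:
x₃ = 0 / 3 = 0
x₂ = (10 - (5/2)(0)) / (-5) = -2
x₁ = (16 - (-4)(-2) - (-2)(0)) / (-4) = -2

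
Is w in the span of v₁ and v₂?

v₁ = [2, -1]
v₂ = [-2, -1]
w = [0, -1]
Yes

Form the augmented matrix and row-reduce:
[v₁|v₂|w] = 
  [  2,  -2,   0]
  [ -1,  -1,  -1]
R2 → R2 + (1/2)·R1
REF = 
  [  2,  -2,   0]
  [  0,  -2,  -1]

No row of the form [0 0 | nonzero], so the system is consistent. Back-substitution gives c₁ = 1/2, c₂ = 1/2: w = (1/2)·v₁ + (1/2)·v₂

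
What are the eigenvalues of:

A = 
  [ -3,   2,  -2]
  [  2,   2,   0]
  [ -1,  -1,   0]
Characteristic polynomial: det(λI - A) = λ³ + λ² - 12λ
The constant term is 0, so λ = 0 is a root: p(λ) = λ(λ² + λ - 12)
λ² + λ - 12 = (λ + 4)(λ - 3)

λ = 0, 3, -4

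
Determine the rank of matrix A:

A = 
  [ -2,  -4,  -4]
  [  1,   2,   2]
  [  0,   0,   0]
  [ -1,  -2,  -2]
rank(A) = 1

Row reduce:
R2 → R2 + (1/2)·R1
R4 → R4 - (1/2)·R1
REF = 
  [ -2,  -4,  -4]
  [  0,   0,   0]
  [  0,   0,   0]
  [  0,   0,   0]
Pivot columns: 1 → 1 pivot.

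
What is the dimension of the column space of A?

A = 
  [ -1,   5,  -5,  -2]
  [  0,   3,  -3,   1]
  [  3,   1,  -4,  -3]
dim(Col(A)) = 3

Row reduce:
R3 → R3 + (3)·R1
R3 → R3 - (16/3)·R2
REF = 
  [   -1,     5,    -5,    -2]
  [    0,     3,    -3,     1]
  [    0,     0,    -3, -43/3]
Pivot columns: 1, 2, 3 → 3 pivots.
dim(Col(A)) = number of pivot columns = 3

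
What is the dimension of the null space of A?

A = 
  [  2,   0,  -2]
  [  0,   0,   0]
nullity(A) = 2

Row reduce:
(no row operations needed)
REF = 
  [  2,   0,  -2]
  [  0,   0,   0]
Pivot columns: 1 → 1 pivot.
rank(A) = 1, so nullity(A) = 3 - 1 = 2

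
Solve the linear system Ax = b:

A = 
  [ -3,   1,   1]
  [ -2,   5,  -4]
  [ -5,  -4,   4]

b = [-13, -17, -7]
x = [3, -3, -1]

Row reduce the augmented matrix [A|b]:
R2 → R2 - (2/3)·R1
R3 → R3 - (5/3)·R1
R3 → R3 + (17/13)·R2
REF = 
  [    -3,      1,      1,    -13]
  [     0,   13/3,  -14/3,  -25/3]
  [     0,      0, -49/13,  49/13]

Back-substitution:
x₃ = (49/13) / (-49/13) = -1
x₂ = (-25/3 - (-14/3)(-1)) / (13/3) = -3
x₁ = (-13 - (1)(-3) - (1)(-1)) / (-3) = 3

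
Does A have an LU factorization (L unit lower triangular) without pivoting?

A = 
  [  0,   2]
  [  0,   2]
Yes.
The first column is zero, so A is already upper triangular: L = I, U = A.
L = 
  [  1,   0]
  [  0,   1]
U = 
  [  0,   2]
  [  0,   2]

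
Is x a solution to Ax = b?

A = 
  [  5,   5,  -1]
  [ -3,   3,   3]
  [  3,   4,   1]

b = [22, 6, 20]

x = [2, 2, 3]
No

Ax = [17, 9, 17] ≠ b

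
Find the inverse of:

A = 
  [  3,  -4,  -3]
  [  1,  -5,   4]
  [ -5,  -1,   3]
det(A) = (3)·((-5)(3) - (4)(-1)) - (-4)·((1)(3) - (4)(-5)) + (-3)·((1)(-1) - (-5)(-5))
  = (3)(-11) - (-4)(23) + (-3)(-26)
  = 137
det(A) = 137 ≠ 0, so A is invertible.

Cofactors Cᵢⱼ = (-1)ⁱ⁺ʲ·Mᵢⱼ:
C = 
  [-11, -23, -26]
  [ 15,  -6,  23]
  [-31, -15, -11]

adj(A) = Cᵀ:
adj(A) = 
  [-11,  15, -31]
  [-23,  -6, -15]
  [-26,  23, -11]

A⁻¹ = (1/137) · adj(A):
A⁻¹ = 
  [-11/137,  15/137, -31/137]
  [-23/137,  -6/137, -15/137]
  [-26/137,  23/137, -11/137]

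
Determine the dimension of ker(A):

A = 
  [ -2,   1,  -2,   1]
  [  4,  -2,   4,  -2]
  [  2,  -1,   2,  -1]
nullity(A) = 3

Row reduce:
R2 → R2 + (2)·R1
R3 → R3 + (1)·R1
REF = 
  [ -2,   1,  -2,   1]
  [  0,   0,   0,   0]
  [  0,   0,   0,   0]
Pivot columns: 1 → 1 pivot.
rank(A) = 1, so nullity(A) = 4 - 1 = 3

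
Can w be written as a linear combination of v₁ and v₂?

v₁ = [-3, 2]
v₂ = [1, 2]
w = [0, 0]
Yes

Form the augmented matrix and row-reduce:
[v₁|v₂|w] = 
  [ -3,   1,   0]
  [  2,   2,   0]
R2 → R2 + (2/3)·R1
REF = 
  [ -3,   1,   0]
  [  0, 8/3,   0]

No row of the form [0 0 | nonzero], so the system is consistent. Back-substitution gives c₁ = 0, c₂ = 0: w = (0)·v₁ + (0)·v₂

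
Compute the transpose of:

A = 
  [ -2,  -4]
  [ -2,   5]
Aᵀ = 
  [ -2,  -2]
  [ -4,   5]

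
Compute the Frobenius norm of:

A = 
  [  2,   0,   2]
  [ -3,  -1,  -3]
||A||_F = 5.196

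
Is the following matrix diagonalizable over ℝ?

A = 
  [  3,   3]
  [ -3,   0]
No

tr(A) = 3, det(A) = 9
Characteristic polynomial: λ² - tr(A)λ + det(A) = λ² - 3λ + 9
λ² - 3λ + 9 = 0  ⇒  λ = (3 ± √((-3)² - 4·(9)))/2 = (3 ± √(-27))/2
  = (3 + 3i√3)/2,  (3 - 3i√3)/2
Eigenvalues: (3 + 3i√3)/2, (3 - 3i√3)/2  (≈ 1.5 + 2.598i, 1.5 - 2.598i)
Has complex eigenvalues (not diagonalizable over ℝ).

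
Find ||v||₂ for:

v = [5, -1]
5.099

||v||₂ = √((5)² + (-1)²) = √26 = 5.099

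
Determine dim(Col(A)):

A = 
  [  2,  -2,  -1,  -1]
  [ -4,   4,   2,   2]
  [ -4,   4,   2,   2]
dim(Col(A)) = 1

Row reduce:
R2 → R2 + (2)·R1
R3 → R3 + (2)·R1
REF = 
  [  2,  -2,  -1,  -1]
  [  0,   0,   0,   0]
  [  0,   0,   0,   0]
Pivot columns: 1 → 1 pivot.
dim(Col(A)) = number of pivot columns = 1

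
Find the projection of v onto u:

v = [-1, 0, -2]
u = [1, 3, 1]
v·u = (-1)(1) + (0)(3) + (-2)(1) = -3
u·u = (1)² + (3)² + (1)² = 11
proj_u(v) = (v·u / u·u) × u = (-3/11) × u

proj_u(v) = [-3/11, -9/11, -3/11]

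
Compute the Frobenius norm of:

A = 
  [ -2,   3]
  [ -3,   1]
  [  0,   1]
||A||_F = 4.899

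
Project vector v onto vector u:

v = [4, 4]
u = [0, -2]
v·u = (4)(0) + (4)(-2) = -8
u·u = (0)² + (-2)² = 4
proj_u(v) = (v·u / u·u) × u = (-8/4) × u = (-2) × u

proj_u(v) = [0, 4]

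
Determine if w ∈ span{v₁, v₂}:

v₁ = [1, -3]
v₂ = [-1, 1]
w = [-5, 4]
Yes

Form the augmented matrix and row-reduce:
[v₁|v₂|w] = 
  [  1,  -1,  -5]
  [ -3,   1,   4]
R2 → R2 + (3)·R1
REF = 
  [  1,  -1,  -5]
  [  0,  -2, -11]

No row of the form [0 0 | nonzero], so the system is consistent. Back-substitution gives c₁ = 1/2, c₂ = 11/2: w = (1/2)·v₁ + (11/2)·v₂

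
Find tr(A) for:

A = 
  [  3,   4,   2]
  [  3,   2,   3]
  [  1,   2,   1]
6

tr(A) = 3 + 2 + 1 = 6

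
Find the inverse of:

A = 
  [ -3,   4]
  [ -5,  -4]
det(A) = (-3)(-4) - (4)(-5) = 32
For a 2×2 matrix, A⁻¹ = (1/det(A)) · [[d, -b], [-c, a]]
    = (1/32) · [[-4, -4], [5, -3]]

A⁻¹ = 
  [ -1/8,  -1/8]
  [ 5/32, -3/32]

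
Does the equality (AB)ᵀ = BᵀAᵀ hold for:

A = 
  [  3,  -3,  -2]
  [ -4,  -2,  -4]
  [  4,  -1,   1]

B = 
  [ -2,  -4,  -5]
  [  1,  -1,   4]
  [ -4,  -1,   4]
Yes

(AB)ᵀ = 
  [ -1,  22, -13]
  [ -7,  22, -16]
  [-35,  -4, -20]

BᵀAᵀ = 
  [ -1,  22, -13]
  [ -7,  22, -16]
  [-35,  -4, -20]

Both sides are equal — this is the standard identity (AB)ᵀ = BᵀAᵀ, which holds for all A, B.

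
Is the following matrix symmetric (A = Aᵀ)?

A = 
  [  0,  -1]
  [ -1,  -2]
Yes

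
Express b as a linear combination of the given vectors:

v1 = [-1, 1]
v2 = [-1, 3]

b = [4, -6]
c1 = -3, c2 = -1

b = -3·v1 + -1·v2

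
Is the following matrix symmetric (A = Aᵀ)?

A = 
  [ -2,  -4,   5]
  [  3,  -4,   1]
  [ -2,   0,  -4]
No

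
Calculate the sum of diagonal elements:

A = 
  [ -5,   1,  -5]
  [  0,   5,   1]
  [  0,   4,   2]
2

tr(A) = -5 + 5 + 2 = 2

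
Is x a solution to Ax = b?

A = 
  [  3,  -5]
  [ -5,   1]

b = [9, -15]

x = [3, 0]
Yes

Ax = [9, -15] = b ✓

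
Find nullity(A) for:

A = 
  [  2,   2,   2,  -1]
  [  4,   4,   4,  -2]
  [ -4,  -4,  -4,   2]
nullity(A) = 3

Row reduce:
R2 → R2 - (2)·R1
R3 → R3 + (2)·R1
REF = 
  [  2,   2,   2,  -1]
  [  0,   0,   0,   0]
  [  0,   0,   0,   0]
Pivot columns: 1 → 1 pivot.
rank(A) = 1, so nullity(A) = 4 - 1 = 3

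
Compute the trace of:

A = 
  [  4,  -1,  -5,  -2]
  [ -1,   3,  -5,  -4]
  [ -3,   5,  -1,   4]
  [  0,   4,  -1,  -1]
5

tr(A) = 4 + 3 + -1 + -1 = 5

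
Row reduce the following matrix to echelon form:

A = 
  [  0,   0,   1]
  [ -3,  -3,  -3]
Row operations:
Swap R1 ↔ R2

Resulting echelon form:
REF = 
  [ -3,  -3,  -3]
  [  0,   0,   1]

Rank = 2 (number of non-zero pivot rows).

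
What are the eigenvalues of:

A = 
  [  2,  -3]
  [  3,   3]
λ = (5 + i√35)/2, (5 - i√35)/2  (≈ 2.5 + 2.958i, 2.5 - 2.958i)

tr(A) = 5, det(A) = 15
Characteristic polynomial: λ² - tr(A)λ + det(A) = λ² - 5λ + 15
λ² - 5λ + 15 = 0  ⇒  λ = (5 ± √((-5)² - 4·(15)))/2 = (5 ± √(-35))/2
  = (5 + i√35)/2,  (5 - i√35)/2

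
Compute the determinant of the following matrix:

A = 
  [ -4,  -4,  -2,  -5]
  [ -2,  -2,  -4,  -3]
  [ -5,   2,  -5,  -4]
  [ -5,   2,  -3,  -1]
-224

Cofactor expansion along row 1: det(A) = a₁₁M₁₁ - a₁₂M₁₂ + a₁₃M₁₃ - a₁₄M₁₄

M₁₁ = det[[-2, -4, -3]; [2, -5, -4]; [2, -3, -1]]
  = (-2)·((-5)(-1) - (-4)(-3)) - (-4)·((2)(-1) - (-4)(2)) + (-3)·((2)(-3) - (-5)(2))
  = (-2)(-7) - (-4)(6) + (-3)(4)
  = 26
M₁₂ = det[[-2, -4, -3]; [-5, -5, -4]; [-5, -3, -1]]
  = (-2)·((-5)(-1) - (-4)(-3)) - (-4)·((-5)(-1) - (-4)(-5)) + (-3)·((-5)(-3) - (-5)(-5))
  = (-2)(-7) - (-4)(-15) + (-3)(-10)
  = -16
M₁₃ = det[[-2, -2, -3]; [-5, 2, -4]; [-5, 2, -1]]
  = (-2)·((2)(-1) - (-4)(2)) - (-2)·((-5)(-1) - (-4)(-5)) + (-3)·((-5)(2) - (2)(-5))
  = (-2)(6) - (-2)(-15) + (-3)(0)
  = -42
M₁₄ = det[[-2, -2, -4]; [-5, 2, -5]; [-5, 2, -3]]
  = (-2)·((2)(-3) - (-5)(2)) - (-2)·((-5)(-3) - (-5)(-5)) + (-4)·((-5)(2) - (2)(-5))
  = (-2)(4) - (-2)(-10) + (-4)(0)
  = -28

det(A) = (-4)(26) - (-4)(-16) + (-2)(-42) - (-5)(-28) = -224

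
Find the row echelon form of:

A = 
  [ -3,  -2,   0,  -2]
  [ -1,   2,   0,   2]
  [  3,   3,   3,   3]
Row operations:
R2 → R2 - (1/3)·R1
R3 → R3 + (1)·R1
R3 → R3 - (3/8)·R2

Resulting echelon form:
REF = 
  [ -3,  -2,   0,  -2]
  [  0, 8/3,   0, 8/3]
  [  0,   0,   3,   0]

Rank = 3 (number of non-zero pivot rows).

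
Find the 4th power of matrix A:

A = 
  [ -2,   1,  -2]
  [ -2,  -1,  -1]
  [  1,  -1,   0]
A² = A·A:
A²[1,1] = (-2)(-2) + (1)(-2) + (-2)(1) = 0
A²[1,2] = (-2)(1) + (1)(-1) + (-2)(-1) = -1
A²[1,3] = (-2)(-2) + (1)(-1) + (-2)(0) = 3
A²[2,1] = (-2)(-2) + (-1)(-2) + (-1)(1) = 5
A²[2,2] = (-2)(1) + (-1)(-1) + (-1)(-1) = 0
A²[2,3] = (-2)(-2) + (-1)(-1) + (-1)(0) = 5
A²[3,1] = (1)(-2) + (-1)(-2) + (0)(1) = 0
A²[3,2] = (1)(1) + (-1)(-1) + (0)(-1) = 2
A²[3,3] = (1)(-2) + (-1)(-1) + (0)(0) = -1
A² = 
  [  0,  -1,   3]
  [  5,   0,   5]
  [  0,   2,  -1]

A^3 = A^2·A:
A^3[1,1] = (0)(-2) + (-1)(-2) + (3)(1) = 5
A^3[1,2] = (0)(1) + (-1)(-1) + (3)(-1) = -2
A^3[1,3] = (0)(-2) + (-1)(-1) + (3)(0) = 1
A^3[2,1] = (5)(-2) + (0)(-2) + (5)(1) = -5
A^3[2,2] = (5)(1) + (0)(-1) + (5)(-1) = 0
A^3[2,3] = (5)(-2) + (0)(-1) + (5)(0) = -10
A^3[3,1] = (0)(-2) + (2)(-2) + (-1)(1) = -5
A^3[3,2] = (0)(1) + (2)(-1) + (-1)(-1) = -1
A^3[3,3] = (0)(-2) + (2)(-1) + (-1)(0) = -2
A^3 = 
  [  5,  -2,   1]
  [ -5,   0, -10]
  [ -5,  -1,  -2]

A^4 = A^3·A:
A^4[1,1] = (5)(-2) + (-2)(-2) + (1)(1) = -5
A^4[1,2] = (5)(1) + (-2)(-1) + (1)(-1) = 6
A^4[1,3] = (5)(-2) + (-2)(-1) + (1)(0) = -8
A^4[2,1] = (-5)(-2) + (0)(-2) + (-10)(1) = 0
A^4[2,2] = (-5)(1) + (0)(-1) + (-10)(-1) = 5
A^4[2,3] = (-5)(-2) + (0)(-1) + (-10)(0) = 10
A^4[3,1] = (-5)(-2) + (-1)(-2) + (-2)(1) = 10
A^4[3,2] = (-5)(1) + (-1)(-1) + (-2)(-1) = -2
A^4[3,3] = (-5)(-2) + (-1)(-1) + (-2)(0) = 11
A^4 = 
  [ -5,   6,  -8]
  [  0,   5,  10]
  [ 10,  -2,  11]

Therefore
A^4 = 
  [ -5,   6,  -8]
  [  0,   5,  10]
  [ 10,  -2,  11]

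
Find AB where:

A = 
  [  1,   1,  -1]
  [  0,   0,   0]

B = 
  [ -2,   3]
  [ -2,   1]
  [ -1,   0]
A is 2×3 and B is 3×2, so AB is 2×2. Each entry is (row of A)·(column of B):
AB[1,1] = (1)(-2) + (1)(-2) + (-1)(-1) = -3
AB[1,2] = (1)(3) + (1)(1) + (-1)(0) = 4
AB[2,1] = (0)(-2) + (0)(-2) + (0)(-1) = 0
AB[2,2] = (0)(3) + (0)(1) + (0)(0) = 0

AB = 
  [ -3,   4]
  [  0,   0]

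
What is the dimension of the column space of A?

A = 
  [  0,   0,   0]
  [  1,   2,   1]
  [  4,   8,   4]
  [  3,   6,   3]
Row reduce:
Swap R1 ↔ R2
R3 → R3 - (4)·R1
R4 → R4 - (3)·R1
REF = 
  [  1,   2,   1]
  [  0,   0,   0]
  [  0,   0,   0]
  [  0,   0,   0]
Pivot columns: 1 → 1 pivot.
dim(Col(A)) = number of pivot columns = 1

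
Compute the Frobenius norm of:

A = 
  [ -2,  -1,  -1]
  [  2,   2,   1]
||A||_F = 3.873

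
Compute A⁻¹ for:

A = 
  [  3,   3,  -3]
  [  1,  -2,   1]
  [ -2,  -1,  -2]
det(A) = (3)·((-2)(-2) - (1)(-1)) - (3)·((1)(-2) - (1)(-2)) + (-3)·((1)(-1) - (-2)(-2))
  = (3)(5) - (3)(0) + (-3)(-5)
  = 30
det(A) = 30 ≠ 0, so A is invertible.

Cofactors Cᵢⱼ = (-1)ⁱ⁺ʲ·Mᵢⱼ:
C = 
  [  5,   0,  -5]
  [  9, -12,  -3]
  [ -3,  -6,  -9]

adj(A) = Cᵀ:
adj(A) = 
  [  5,   9,  -3]
  [  0, -12,  -6]
  [ -5,  -3,  -9]

A⁻¹ = (1/30) · adj(A):
A⁻¹ = 
  [  1/6,  3/10, -1/10]
  [    0,  -2/5,  -1/5]
  [ -1/6, -1/10, -3/10]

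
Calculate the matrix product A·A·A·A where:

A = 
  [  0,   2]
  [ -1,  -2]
A^4 = 
  [ -4,   0]
  [  0,  -4]

A² = A·A:
A²[1,1] = (0)(0) + (2)(-1) = -2
A²[1,2] = (0)(2) + (2)(-2) = -4
A²[2,1] = (-1)(0) + (-2)(-1) = 2
A²[2,2] = (-1)(2) + (-2)(-2) = 2
A² = 
  [ -2,  -4]
  [  2,   2]

A^3 = A^2·A:
A^3[1,1] = (-2)(0) + (-4)(-1) = 4
A^3[1,2] = (-2)(2) + (-4)(-2) = 4
A^3[2,1] = (2)(0) + (2)(-1) = -2
A^3[2,2] = (2)(2) + (2)(-2) = 0
A^3 = 
  [  4,   4]
  [ -2,   0]

A^4 = A^3·A:
A^4[1,1] = (4)(0) + (4)(-1) = -4
A^4[1,2] = (4)(2) + (4)(-2) = 0
A^4[2,1] = (-2)(0) + (0)(-1) = 0
A^4[2,2] = (-2)(2) + (0)(-2) = -4
A^4 = 
  [ -4,   0]
  [  0,  -4]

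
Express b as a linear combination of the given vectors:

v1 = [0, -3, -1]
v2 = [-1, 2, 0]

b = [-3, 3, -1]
c1 = 1, c2 = 3

b = 1·v1 + 3·v2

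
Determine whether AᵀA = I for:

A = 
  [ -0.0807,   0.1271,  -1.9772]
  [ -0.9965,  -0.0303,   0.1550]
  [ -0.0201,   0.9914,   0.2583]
No

AᵀA = 
  [  0.9999,   0,  -0.0001]
  [  0,   0.9999,   0.0001]
  [ -0.0001,   0.0001,   4.0001]
≠ I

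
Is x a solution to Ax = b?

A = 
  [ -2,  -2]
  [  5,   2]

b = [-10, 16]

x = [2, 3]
Yes

Ax = [-10, 16] = b ✓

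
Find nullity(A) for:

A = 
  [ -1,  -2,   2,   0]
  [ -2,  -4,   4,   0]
nullity(A) = 3

Row reduce:
R2 → R2 - (2)·R1
REF = 
  [ -1,  -2,   2,   0]
  [  0,   0,   0,   0]
Pivot columns: 1 → 1 pivot.
rank(A) = 1, so nullity(A) = 4 - 1 = 3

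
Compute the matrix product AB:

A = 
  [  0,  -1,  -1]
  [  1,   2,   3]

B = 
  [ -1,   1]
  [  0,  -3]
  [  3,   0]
AB = 
  [ -3,   3]
  [  8,  -5]

A is 2×3 and B is 3×2, so AB is 2×2. Each entry is (row of A)·(column of B):
AB[1,1] = (0)(-1) + (-1)(0) + (-1)(3) = -3
AB[1,2] = (0)(1) + (-1)(-3) + (-1)(0) = 3
AB[2,1] = (1)(-1) + (2)(0) + (3)(3) = 8
AB[2,2] = (1)(1) + (2)(-3) + (3)(0) = -5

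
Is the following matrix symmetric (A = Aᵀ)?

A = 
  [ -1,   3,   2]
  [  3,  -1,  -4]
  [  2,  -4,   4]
Yes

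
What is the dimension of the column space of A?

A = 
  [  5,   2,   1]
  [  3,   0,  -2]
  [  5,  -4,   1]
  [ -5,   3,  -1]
Row reduce:
R2 → R2 - (3/5)·R1
R3 → R3 - (1)·R1
R4 → R4 + (1)·R1
R3 → R3 - (5)·R2
R4 → R4 + (25/6)·R2
R4 → R4 + (5/6)·R3
REF = 
  [    5,     2,     1]
  [    0,  -6/5, -13/5]
  [    0,     0,    13]
  [    0,     0,     0]
Pivot columns: 1, 2, 3 → 3 pivots.
dim(Col(A)) = number of pivot columns = 3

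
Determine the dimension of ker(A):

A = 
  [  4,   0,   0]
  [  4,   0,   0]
nullity(A) = 2

Row reduce:
R2 → R2 - (1)·R1
REF = 
  [  4,   0,   0]
  [  0,   0,   0]
Pivot columns: 1 → 1 pivot.
rank(A) = 1, so nullity(A) = 3 - 1 = 2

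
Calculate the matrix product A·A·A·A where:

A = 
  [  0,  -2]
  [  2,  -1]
A² = A·A:
A²[1,1] = (0)(0) + (-2)(2) = -4
A²[1,2] = (0)(-2) + (-2)(-1) = 2
A²[2,1] = (2)(0) + (-1)(2) = -2
A²[2,2] = (2)(-2) + (-1)(-1) = -3
A² = 
  [ -4,   2]
  [ -2,  -3]

A^3 = A^2·A:
A^3[1,1] = (-4)(0) + (2)(2) = 4
A^3[1,2] = (-4)(-2) + (2)(-1) = 6
A^3[2,1] = (-2)(0) + (-3)(2) = -6
A^3[2,2] = (-2)(-2) + (-3)(-1) = 7
A^3 = 
  [  4,   6]
  [ -6,   7]

A^4 = A^3·A:
A^4[1,1] = (4)(0) + (6)(2) = 12
A^4[1,2] = (4)(-2) + (6)(-1) = -14
A^4[2,1] = (-6)(0) + (7)(2) = 14
A^4[2,2] = (-6)(-2) + (7)(-1) = 5
A^4 = 
  [ 12, -14]
  [ 14,   5]

Therefore
A^4 = 
  [ 12, -14]
  [ 14,   5]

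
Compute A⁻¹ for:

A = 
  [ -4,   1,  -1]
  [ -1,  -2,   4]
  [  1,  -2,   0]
det(A) = (-4)·((-2)(0) - (4)(-2)) - (1)·((-1)(0) - (4)(1)) + (-1)·((-1)(-2) - (-2)(1))
  = (-4)(8) - (1)(-4) + (-1)(4)
  = -32
det(A) = -32 ≠ 0, so A is invertible.

Cofactors Cᵢⱼ = (-1)ⁱ⁺ʲ·Mᵢⱼ:
C = 
  [  8,   4,   4]
  [  2,   1,  -7]
  [  2,  17,   9]

adj(A) = Cᵀ:
adj(A) = 
  [  8,   2,   2]
  [  4,   1,  17]
  [  4,  -7,   9]

A⁻¹ = (-1/32) · adj(A):
A⁻¹ = 
  [  -1/4,  -1/16,  -1/16]
  [  -1/8,  -1/32, -17/32]
  [  -1/8,   7/32,  -9/32]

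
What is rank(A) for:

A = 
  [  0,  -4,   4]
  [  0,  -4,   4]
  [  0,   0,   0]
Row reduce:
R2 → R2 - (1)·R1
REF = 
  [  0,  -4,   4]
  [  0,   0,   0]
  [  0,   0,   0]
Pivot columns: 2 → 1 pivot.

rank(A) = 1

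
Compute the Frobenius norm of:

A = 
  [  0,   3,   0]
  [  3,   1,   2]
||A||_F = 4.796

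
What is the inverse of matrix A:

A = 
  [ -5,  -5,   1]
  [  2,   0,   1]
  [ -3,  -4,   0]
det(A) = (-5)·((0)(0) - (1)(-4)) - (-5)·((2)(0) - (1)(-3)) + (1)·((2)(-4) - (0)(-3))
  = (-5)(4) - (-5)(3) + (1)(-8)
  = -13
det(A) = -13 ≠ 0, so A is invertible.

Cofactors Cᵢⱼ = (-1)ⁱ⁺ʲ·Mᵢⱼ:
C = 
  [  4,  -3,  -8]
  [ -4,   3,  -5]
  [ -5,   7,  10]

adj(A) = Cᵀ:
adj(A) = 
  [  4,  -4,  -5]
  [ -3,   3,   7]
  [ -8,  -5,  10]

A⁻¹ = (-1/13) · adj(A):
A⁻¹ = 
  [ -4/13,   4/13,   5/13]
  [  3/13,  -3/13,  -7/13]
  [  8/13,   5/13, -10/13]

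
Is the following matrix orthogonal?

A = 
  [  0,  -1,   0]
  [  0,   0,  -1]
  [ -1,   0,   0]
Yes

AᵀA = 
  [  1,   0,   0]
  [  0,   1,   0]
  [  0,   0,   1]
= I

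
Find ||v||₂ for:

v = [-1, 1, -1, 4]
4.359

||v||₂ = √((-1)² + (1)² + (-1)² + (4)²) = √19 = 4.359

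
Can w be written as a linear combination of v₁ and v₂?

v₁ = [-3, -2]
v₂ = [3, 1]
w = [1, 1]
Yes

Form the augmented matrix and row-reduce:
[v₁|v₂|w] = 
  [ -3,   3,   1]
  [ -2,   1,   1]
R2 → R2 - (2/3)·R1
REF = 
  [ -3,   3,   1]
  [  0,  -1, 1/3]

No row of the form [0 0 | nonzero], so the system is consistent. Back-substitution gives c₁ = -2/3, c₂ = -1/3: w = (-2/3)·v₁ + (-1/3)·v₂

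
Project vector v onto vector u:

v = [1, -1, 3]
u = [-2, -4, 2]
proj_u(v) = [-2/3, -4/3, 2/3]

v·u = (1)(-2) + (-1)(-4) + (3)(2) = 8
u·u = (-2)² + (-4)² + (2)² = 24
proj_u(v) = (v·u / u·u) × u = (8/24) × u = (1/3) × u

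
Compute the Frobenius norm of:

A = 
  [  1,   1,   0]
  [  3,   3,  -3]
||A||_F = 5.385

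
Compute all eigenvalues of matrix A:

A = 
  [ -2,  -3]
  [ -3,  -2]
λ = 1, -5

tr(A) = -4, det(A) = -5
Characteristic polynomial: λ² - tr(A)λ + det(A) = λ² + 4λ - 5
λ² + 4λ - 5 = (λ + 5)(λ - 1)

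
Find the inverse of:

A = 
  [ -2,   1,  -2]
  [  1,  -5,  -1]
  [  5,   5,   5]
det(A) = (-2)·((-5)(5) - (-1)(5)) - (1)·((1)(5) - (-1)(5)) + (-2)·((1)(5) - (-5)(5))
  = (-2)(-20) - (1)(10) + (-2)(30)
  = -30
det(A) = -30 ≠ 0, so A is invertible.

Cofactors Cᵢⱼ = (-1)ⁱ⁺ʲ·Mᵢⱼ:
C = 
  [-20, -10,  30]
  [-15,   0,  15]
  [-11,  -4,   9]

adj(A) = Cᵀ:
adj(A) = 
  [-20, -15, -11]
  [-10,   0,  -4]
  [ 30,  15,   9]

A⁻¹ = (-1/30) · adj(A):
A⁻¹ = 
  [  2/3,   1/2, 11/30]
  [  1/3,     0,  2/15]
  [   -1,  -1/2, -3/10]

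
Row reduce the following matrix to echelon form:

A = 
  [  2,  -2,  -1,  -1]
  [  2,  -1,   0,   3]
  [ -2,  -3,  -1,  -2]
Row operations:
R2 → R2 - (1)·R1
R3 → R3 + (1)·R1
R3 → R3 + (5)·R2

Resulting echelon form:
REF = 
  [  2,  -2,  -1,  -1]
  [  0,   1,   1,   4]
  [  0,   0,   3,  17]

Rank = 3 (number of non-zero pivot rows).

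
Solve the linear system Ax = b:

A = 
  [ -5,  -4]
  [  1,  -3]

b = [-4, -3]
Row reduce the augmented matrix [A|b]:
R2 → R2 + (1/5)·R1
REF = 
  [   -5,    -4,    -4]
  [    0, -19/5, -19/5]

Back-substitution:
x₂ = (-19/5) / (-19/5) = 1
x₁ = (-4 - (-4)(1)) / (-5) = 0

x = [0, 1]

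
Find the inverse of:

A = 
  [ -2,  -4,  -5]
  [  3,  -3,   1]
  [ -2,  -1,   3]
det(A) = (-2)·((-3)(3) - (1)(-1)) - (-4)·((3)(3) - (1)(-2)) + (-5)·((3)(-1) - (-3)(-2))
  = (-2)(-8) - (-4)(11) + (-5)(-9)
  = 105
det(A) = 105 ≠ 0, so A is invertible.

Cofactors Cᵢⱼ = (-1)ⁱ⁺ʲ·Mᵢⱼ:
C = 
  [ -8, -11,  -9]
  [ 17, -16,   6]
  [-19, -13,  18]

adj(A) = Cᵀ:
adj(A) = 
  [ -8,  17, -19]
  [-11, -16, -13]
  [ -9,   6,  18]

A⁻¹ = (1/105) · adj(A):
A⁻¹ = 
  [ -8/105,  17/105, -19/105]
  [-11/105, -16/105, -13/105]
  [  -3/35,    2/35,    6/35]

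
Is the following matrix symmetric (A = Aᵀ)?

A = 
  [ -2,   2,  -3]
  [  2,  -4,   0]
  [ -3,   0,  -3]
Yes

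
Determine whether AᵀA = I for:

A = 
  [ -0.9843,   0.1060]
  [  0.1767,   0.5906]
No

AᵀA = 
  [  1.0001,   0]
  [  0,   0.3600]
≠ I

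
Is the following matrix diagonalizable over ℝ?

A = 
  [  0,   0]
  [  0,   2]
Yes

tr(A) = 2, det(A) = 0
Characteristic polynomial: λ² - tr(A)λ + det(A) = λ² - 2λ
λ² - 2λ = λ(λ - 2)
Eigenvalues: 2, 0
λ=0: alg. mult. = 1, geom. mult. = 2 - rank(A - (0)I) = 2 - 1 = 1
λ=2: alg. mult. = 1, geom. mult. = 2 - rank(A - (2)I) = 2 - 1 = 1
Sum of geometric multiplicities equals n, so A has n independent eigenvectors.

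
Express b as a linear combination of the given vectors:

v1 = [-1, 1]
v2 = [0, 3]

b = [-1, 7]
c1 = 1, c2 = 2

b = 1·v1 + 2·v2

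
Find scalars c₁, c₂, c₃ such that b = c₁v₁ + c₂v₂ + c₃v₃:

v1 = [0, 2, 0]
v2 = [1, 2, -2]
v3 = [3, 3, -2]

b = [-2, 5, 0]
c1 = 3, c2 = 1, c3 = -1

b = 3·v1 + 1·v2 + -1·v3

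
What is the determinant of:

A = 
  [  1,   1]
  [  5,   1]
-4

For a 2×2 matrix, det = ad - bc = (1)(1) - (1)(5) = -4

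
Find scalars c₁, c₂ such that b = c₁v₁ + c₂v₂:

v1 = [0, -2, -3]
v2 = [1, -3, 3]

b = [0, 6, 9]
c1 = -3, c2 = 0

b = -3·v1 + 0·v2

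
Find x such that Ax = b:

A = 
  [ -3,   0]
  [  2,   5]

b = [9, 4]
Row reduce the augmented matrix [A|b]:
R2 → R2 + (2/3)·R1
REF = 
  [ -3,   0,   9]
  [  0,   5,  10]

Back-substitution:
x₂ = 10 / 5 = 2
x₁ = (9 - (0)(2)) / (-3) = -3

x = [-3, 2]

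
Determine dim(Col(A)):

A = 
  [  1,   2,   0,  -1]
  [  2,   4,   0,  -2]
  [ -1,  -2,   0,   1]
dim(Col(A)) = 1

Row reduce:
R2 → R2 - (2)·R1
R3 → R3 + (1)·R1
REF = 
  [  1,   2,   0,  -1]
  [  0,   0,   0,   0]
  [  0,   0,   0,   0]
Pivot columns: 1 → 1 pivot.
dim(Col(A)) = number of pivot columns = 1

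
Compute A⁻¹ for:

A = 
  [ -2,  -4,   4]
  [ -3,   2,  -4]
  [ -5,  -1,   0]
det(A) = (-2)·((2)(0) - (-4)(-1)) - (-4)·((-3)(0) - (-4)(-5)) + (4)·((-3)(-1) - (2)(-5))
  = (-2)(-4) - (-4)(-20) + (4)(13)
  = -20
det(A) = -20 ≠ 0, so A is invertible.

Cofactors Cᵢⱼ = (-1)ⁱ⁺ʲ·Mᵢⱼ:
C = 
  [ -4,  20,  13]
  [ -4,  20,  18]
  [  8, -20, -16]

adj(A) = Cᵀ:
adj(A) = 
  [ -4,  -4,   8]
  [ 20,  20, -20]
  [ 13,  18, -16]

A⁻¹ = (-1/20) · adj(A):
A⁻¹ = 
  [   1/5,    1/5,   -2/5]
  [    -1,     -1,      1]
  [-13/20,  -9/10,    4/5]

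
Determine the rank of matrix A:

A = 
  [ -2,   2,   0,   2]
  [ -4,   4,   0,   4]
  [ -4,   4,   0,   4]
rank(A) = 1

Row reduce:
R2 → R2 - (2)·R1
R3 → R3 - (2)·R1
REF = 
  [ -2,   2,   0,   2]
  [  0,   0,   0,   0]
  [  0,   0,   0,   0]
Pivot columns: 1 → 1 pivot.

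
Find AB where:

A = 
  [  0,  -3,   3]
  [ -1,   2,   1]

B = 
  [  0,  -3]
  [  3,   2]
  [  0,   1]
A is 2×3 and B is 3×2, so AB is 2×2. Each entry is (row of A)·(column of B):
AB[1,1] = (0)(0) + (-3)(3) + (3)(0) = -9
AB[1,2] = (0)(-3) + (-3)(2) + (3)(1) = -3
AB[2,1] = (-1)(0) + (2)(3) + (1)(0) = 6
AB[2,2] = (-1)(-3) + (2)(2) + (1)(1) = 8

AB = 
  [ -9,  -3]
  [  6,   8]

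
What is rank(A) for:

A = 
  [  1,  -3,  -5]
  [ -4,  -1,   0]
rank(A) = 2

Row reduce:
R2 → R2 + (4)·R1
REF = 
  [  1,  -3,  -5]
  [  0, -13, -20]
Pivot columns: 1, 2 → 2 pivots.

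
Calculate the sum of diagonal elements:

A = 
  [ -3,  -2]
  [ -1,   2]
-1

tr(A) = -3 + 2 = -1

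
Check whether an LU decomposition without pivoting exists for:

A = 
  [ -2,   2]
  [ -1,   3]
Yes.
A[1,1] = -2 ≠ 0, so Gaussian elimination proceeds without a row swap: multiplier ℓ₂₁ = (-1)/(-2) = 1/2, and U[2,2] = 3 - (1/2)(2) = 2.
L = 
  [  1,   0]
  [1/2,   1]
U = 
  [ -2,   2]
  [  0,   2]
Check row 2 of LU: [(1/2)(-2), (1/2)(2) + 2] = [-1, 3] = row 2 of A ✓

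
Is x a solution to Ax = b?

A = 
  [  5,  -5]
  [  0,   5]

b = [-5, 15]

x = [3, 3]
No

Ax = [0, 15] ≠ b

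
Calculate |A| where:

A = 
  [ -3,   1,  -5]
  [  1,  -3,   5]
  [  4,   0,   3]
-16

Cofactor expansion along row 1:
det(A) = (-3)·((-3)(3) - (5)(0)) - (1)·((1)(3) - (5)(4)) + (-5)·((1)(0) - (-3)(4))
  = (-3)(-9) - (1)(-17) + (-5)(12)
  = -16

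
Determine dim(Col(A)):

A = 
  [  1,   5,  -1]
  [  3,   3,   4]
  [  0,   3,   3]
Row reduce:
R2 → R2 - (3)·R1
R3 → R3 + (1/4)·R2
REF = 
  [   1,    5,   -1]
  [   0,  -12,    7]
  [   0,    0, 19/4]
Pivot columns: 1, 2, 3 → 3 pivots.
dim(Col(A)) = number of pivot columns = 3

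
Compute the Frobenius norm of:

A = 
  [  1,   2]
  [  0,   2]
||A||_F = 3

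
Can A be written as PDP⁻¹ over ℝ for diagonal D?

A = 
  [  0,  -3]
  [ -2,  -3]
Yes

tr(A) = -3, det(A) = -6
Characteristic polynomial: λ² - tr(A)λ + det(A) = λ² + 3λ - 6
λ² + 3λ - 6 = 0  ⇒  λ = (-3 ± √((3)² - 4·(-6)))/2 = (-3 ± √(33))/2
  = (-3 + √33)/2,  (-3 - √33)/2
Eigenvalues: (-3 + √33)/2, (-3 - √33)/2  (≈ 1.372, -4.372)
The two irrational eigenvalues are distinct (simple), so each has alg. mult. = geom. mult. = 1.
Sum of geometric multiplicities equals n, so A has n independent eigenvectors.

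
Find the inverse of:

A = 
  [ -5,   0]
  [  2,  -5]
det(A) = (-5)(-5) - (0)(2) = 25
For a 2×2 matrix, A⁻¹ = (1/det(A)) · [[d, -b], [-c, a]]
    = (1/25) · [[-5, 0], [-2, -5]]

A⁻¹ = 
  [ -1/5,     0]
  [-2/25,  -1/5]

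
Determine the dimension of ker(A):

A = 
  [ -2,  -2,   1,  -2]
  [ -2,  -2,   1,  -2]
nullity(A) = 3

Row reduce:
R2 → R2 - (1)·R1
REF = 
  [ -2,  -2,   1,  -2]
  [  0,   0,   0,   0]
Pivot columns: 1 → 1 pivot.
rank(A) = 1, so nullity(A) = 4 - 1 = 3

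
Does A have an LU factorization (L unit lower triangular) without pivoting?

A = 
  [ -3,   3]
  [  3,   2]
Yes.
A[1,1] = -3 ≠ 0, so Gaussian elimination proceeds without a row swap: multiplier ℓ₂₁ = (3)/(-3) = -1, and U[2,2] = 2 - (-1)(3) = 5.
L = 
  [  1,   0]
  [ -1,   1]
U = 
  [ -3,   3]
  [  0,   5]
Check row 2 of LU: [(-1)(-3), (-1)(3) + 5] = [3, 2] = row 2 of A ✓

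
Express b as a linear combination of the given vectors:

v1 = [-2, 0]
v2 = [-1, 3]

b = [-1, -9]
c1 = 2, c2 = -3

b = 2·v1 + -3·v2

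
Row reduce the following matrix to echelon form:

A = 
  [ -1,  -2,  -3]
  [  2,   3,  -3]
Row operations:
R2 → R2 + (2)·R1

Resulting echelon form:
REF = 
  [ -1,  -2,  -3]
  [  0,  -1,  -9]

Rank = 2 (number of non-zero pivot rows).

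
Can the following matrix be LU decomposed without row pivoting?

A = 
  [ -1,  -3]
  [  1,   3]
Yes.
A[1,1] = -1 ≠ 0, so Gaussian elimination proceeds without a row swap: multiplier ℓ₂₁ = (1)/(-1) = -1, and U[2,2] = 3 - (-1)(-3) = 0.
L = 
  [  1,   0]
  [ -1,   1]
U = 
  [ -1,  -3]
  [  0,   0]
Check row 2 of LU: [(-1)(-1), (-1)(-3) + 0] = [1, 3] = row 2 of A ✓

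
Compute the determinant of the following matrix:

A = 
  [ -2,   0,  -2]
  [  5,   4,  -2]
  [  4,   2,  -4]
36

Cofactor expansion along row 1:
det(A) = (-2)·((4)(-4) - (-2)(2)) - (0)·((5)(-4) - (-2)(4)) + (-2)·((5)(2) - (4)(4))
  = (-2)(-12) - (0)(-12) + (-2)(-6)
  = 36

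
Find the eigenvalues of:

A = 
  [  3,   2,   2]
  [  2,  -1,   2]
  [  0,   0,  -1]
Characteristic polynomial: det(λI - A) = λ³ - λ² - 9λ - 7
Testing integer divisors of the constant term: p(-1) = 0, so (λ + 1) is a factor:
p(λ) = (λ + 1)(λ² - 2λ - 7)
λ² - 2λ - 7 = 0  ⇒  λ = (2 ± √((-2)² - 4·(-7)))/2 = (2 ± √(32))/2
  = 1 + 2√2,  1 - 2√2

λ = -1, 1 + 2√2, 1 - 2√2  (≈ -1, 3.828, -1.828)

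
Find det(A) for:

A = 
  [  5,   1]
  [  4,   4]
16

For a 2×2 matrix, det = ad - bc = (5)(4) - (1)(4) = 16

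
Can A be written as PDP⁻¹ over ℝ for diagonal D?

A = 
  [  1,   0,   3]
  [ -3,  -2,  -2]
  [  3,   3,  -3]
Yes

Characteristic polynomial: det(λI - A) = λ³ + 4λ² - 2λ - 3
Testing integer divisors of the constant term: p(1) = 0, so (λ - 1) is a factor:
p(λ) = (λ - 1)(λ² + 5λ + 3)
λ² + 5λ + 3 = 0  ⇒  λ = (-5 ± √((5)² - 4·(3)))/2 = (-5 ± √(13))/2
  = (-5 + √13)/2,  (-5 - √13)/2
Eigenvalues: 1, (-5 + √13)/2, (-5 - √13)/2  (≈ 1, -0.6972, -4.303)
The two irrational eigenvalues are distinct (simple), so each has alg. mult. = geom. mult. = 1.
λ=1: alg. mult. = 1, geom. mult. = 3 - rank(A - (1)I) = 3 - 2 = 1
Sum of geometric multiplicities equals n, so A has n independent eigenvectors.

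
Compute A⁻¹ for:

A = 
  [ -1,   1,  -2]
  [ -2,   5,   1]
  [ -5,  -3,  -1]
det(A) = (-1)·((5)(-1) - (1)(-3)) - (1)·((-2)(-1) - (1)(-5)) + (-2)·((-2)(-3) - (5)(-5))
  = (-1)(-2) - (1)(7) + (-2)(31)
  = -67
det(A) = -67 ≠ 0, so A is invertible.

Cofactors Cᵢⱼ = (-1)ⁱ⁺ʲ·Mᵢⱼ:
C = 
  [ -2,  -7,  31]
  [  7,  -9,  -8]
  [ 11,   5,  -3]

adj(A) = Cᵀ:
adj(A) = 
  [ -2,   7,  11]
  [ -7,  -9,   5]
  [ 31,  -8,  -3]

A⁻¹ = (-1/67) · adj(A):
A⁻¹ = 
  [  2/67,  -7/67, -11/67]
  [  7/67,   9/67,  -5/67]
  [-31/67,   8/67,   3/67]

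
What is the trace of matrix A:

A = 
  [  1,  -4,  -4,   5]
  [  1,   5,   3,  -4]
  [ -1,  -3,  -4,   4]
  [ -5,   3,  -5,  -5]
-3

tr(A) = 1 + 5 + -4 + -5 = -3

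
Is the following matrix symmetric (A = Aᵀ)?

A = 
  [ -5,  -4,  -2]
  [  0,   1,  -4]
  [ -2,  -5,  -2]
No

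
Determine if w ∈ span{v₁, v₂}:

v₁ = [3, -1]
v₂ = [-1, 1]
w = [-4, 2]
Yes

Form the augmented matrix and row-reduce:
[v₁|v₂|w] = 
  [  3,  -1,  -4]
  [ -1,   1,   2]
R2 → R2 + (1/3)·R1
REF = 
  [  3,  -1,  -4]
  [  0, 2/3, 2/3]

No row of the form [0 0 | nonzero], so the system is consistent. Back-substitution gives c₁ = -1, c₂ = 1: w = (-1)·v₁ + (1)·v₂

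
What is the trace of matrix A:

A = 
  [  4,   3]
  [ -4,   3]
7

tr(A) = 4 + 3 = 7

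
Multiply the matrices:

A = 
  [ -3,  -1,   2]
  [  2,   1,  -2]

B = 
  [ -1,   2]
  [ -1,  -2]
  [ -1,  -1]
AB = 
  [  2,  -6]
  [ -1,   4]

A is 2×3 and B is 3×2, so AB is 2×2. Each entry is (row of A)·(column of B):
AB[1,1] = (-3)(-1) + (-1)(-1) + (2)(-1) = 2
AB[1,2] = (-3)(2) + (-1)(-2) + (2)(-1) = -6
AB[2,1] = (2)(-1) + (1)(-1) + (-2)(-1) = -1
AB[2,2] = (2)(2) + (1)(-2) + (-2)(-1) = 4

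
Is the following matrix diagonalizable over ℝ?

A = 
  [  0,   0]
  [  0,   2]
Yes

tr(A) = 2, det(A) = 0
Characteristic polynomial: λ² - tr(A)λ + det(A) = λ² - 2λ
λ² - 2λ = λ(λ - 2)
Eigenvalues: 2, 0
λ=0: alg. mult. = 1, geom. mult. = 2 - rank(A - (0)I) = 2 - 1 = 1
λ=2: alg. mult. = 1, geom. mult. = 2 - rank(A - (2)I) = 2 - 1 = 1
Sum of geometric multiplicities equals n, so A has n independent eigenvectors.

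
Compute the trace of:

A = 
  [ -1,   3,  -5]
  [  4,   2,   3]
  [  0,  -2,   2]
3

tr(A) = -1 + 2 + 2 = 3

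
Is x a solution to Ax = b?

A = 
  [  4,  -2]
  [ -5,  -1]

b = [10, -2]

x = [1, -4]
No

Ax = [12, -1] ≠ b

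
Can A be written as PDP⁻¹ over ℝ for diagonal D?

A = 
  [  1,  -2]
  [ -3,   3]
Yes

tr(A) = 4, det(A) = -3
Characteristic polynomial: λ² - tr(A)λ + det(A) = λ² - 4λ - 3
λ² - 4λ - 3 = 0  ⇒  λ = (4 ± √((-4)² - 4·(-3)))/2 = (4 ± √(28))/2
  = 2 + √7,  2 - √7
Eigenvalues: 2 + √7, 2 - √7  (≈ 4.646, -0.6458)
The two irrational eigenvalues are distinct (simple), so each has alg. mult. = geom. mult. = 1.
Sum of geometric multiplicities equals n, so A has n independent eigenvectors.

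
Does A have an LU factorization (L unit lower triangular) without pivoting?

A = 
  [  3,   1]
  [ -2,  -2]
Yes.
A[1,1] = 3 ≠ 0, so Gaussian elimination proceeds without a row swap: multiplier ℓ₂₁ = (-2)/(3) = -2/3, and U[2,2] = -2 - (-2/3)(1) = -4/3.
L = 
  [   1,    0]
  [-2/3,    1]
U = 
  [   3,    1]
  [   0, -4/3]
Check row 2 of LU: [(-2/3)(3), (-2/3)(1) + (-4/3)] = [-2, -2] = row 2 of A ✓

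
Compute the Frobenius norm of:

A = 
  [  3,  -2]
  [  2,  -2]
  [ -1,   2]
||A||_F = 5.099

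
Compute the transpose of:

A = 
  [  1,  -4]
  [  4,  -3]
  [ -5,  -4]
Aᵀ = 
  [  1,   4,  -5]
  [ -4,  -3,  -4]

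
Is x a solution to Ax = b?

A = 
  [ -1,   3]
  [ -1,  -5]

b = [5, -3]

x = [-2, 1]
Yes

Ax = [5, -3] = b ✓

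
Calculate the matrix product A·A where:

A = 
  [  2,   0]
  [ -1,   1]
A² = A·A:
A²[1,1] = (2)(2) + (0)(-1) = 4
A²[1,2] = (2)(0) + (0)(1) = 0
A²[2,1] = (-1)(2) + (1)(-1) = -3
A²[2,2] = (-1)(0) + (1)(1) = 1
A² = 
  [  4,   0]
  [ -3,   1]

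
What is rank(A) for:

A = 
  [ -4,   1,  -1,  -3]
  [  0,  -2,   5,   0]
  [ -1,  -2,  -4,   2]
rank(A) = 3

Row reduce:
R3 → R3 - (1/4)·R1
R3 → R3 - (9/8)·R2
REF = 
  [   -4,     1,    -1,    -3]
  [    0,    -2,     5,     0]
  [    0,     0, -75/8,  11/4]
Pivot columns: 1, 2, 3 → 3 pivots.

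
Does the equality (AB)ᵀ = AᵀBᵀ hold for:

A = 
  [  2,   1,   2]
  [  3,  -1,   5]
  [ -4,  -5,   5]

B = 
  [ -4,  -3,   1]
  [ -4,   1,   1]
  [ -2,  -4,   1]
No

(AB)ᵀ = 
  [-16, -18,  26]
  [-13, -30, -13]
  [  5,   7,  -4]

AᵀBᵀ = 
  [-21,  -9, -20]
  [ -6, -10,  -3]
  [-18,   2, -19]

The two matrices differ, so (AB)ᵀ ≠ AᵀBᵀ in general. The correct identity is (AB)ᵀ = BᵀAᵀ.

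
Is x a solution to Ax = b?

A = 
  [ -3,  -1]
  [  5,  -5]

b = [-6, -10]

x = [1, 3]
Yes

Ax = [-6, -10] = b ✓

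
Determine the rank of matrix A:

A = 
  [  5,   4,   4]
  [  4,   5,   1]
Row reduce:
R2 → R2 - (4/5)·R1
REF = 
  [    5,     4,     4]
  [    0,   9/5, -11/5]
Pivot columns: 1, 2 → 2 pivots.

rank(A) = 2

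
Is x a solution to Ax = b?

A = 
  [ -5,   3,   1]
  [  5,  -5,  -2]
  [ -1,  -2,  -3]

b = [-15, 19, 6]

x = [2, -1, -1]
No

Ax = [-14, 17, 3] ≠ b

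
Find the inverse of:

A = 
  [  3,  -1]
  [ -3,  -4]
det(A) = (3)(-4) - (-1)(-3) = -15
For a 2×2 matrix, A⁻¹ = (1/det(A)) · [[d, -b], [-c, a]]
    = (-1/15) · [[-4, 1], [3, 3]]

A⁻¹ = 
  [ 4/15, -1/15]
  [ -1/5,  -1/5]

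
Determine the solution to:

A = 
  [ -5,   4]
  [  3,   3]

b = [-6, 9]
Row reduce the augmented matrix [A|b]:
R2 → R2 + (3/5)·R1
REF = 
  [  -5,    4,   -6]
  [   0, 27/5, 27/5]

Back-substitution:
x₂ = (27/5) / (27/5) = 1
x₁ = (-6 - (4)(1)) / (-5) = 2

x = [2, 1]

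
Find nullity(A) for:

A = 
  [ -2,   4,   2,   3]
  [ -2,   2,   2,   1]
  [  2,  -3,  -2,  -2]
nullity(A) = 2

Row reduce:
R2 → R2 - (1)·R1
R3 → R3 + (1)·R1
R3 → R3 + (1/2)·R2
REF = 
  [ -2,   4,   2,   3]
  [  0,  -2,   0,  -2]
  [  0,   0,   0,   0]
Pivot columns: 1, 2 → 2 pivots.
rank(A) = 2, so nullity(A) = 4 - 2 = 2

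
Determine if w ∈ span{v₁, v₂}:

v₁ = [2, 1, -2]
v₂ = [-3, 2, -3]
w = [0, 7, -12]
Yes

Form the augmented matrix and row-reduce:
[v₁|v₂|w] = 
  [  2,  -3,   0]
  [  1,   2,   7]
  [ -2,  -3, -12]
R2 → R2 - (1/2)·R1
R3 → R3 + (1)·R1
R3 → R3 + (12/7)·R2
REF = 
  [  2,  -3,   0]
  [  0, 7/2,   7]
  [  0,   0,   0]

No row of the form [0 0 | nonzero], so the system is consistent. Back-substitution gives c₁ = 3, c₂ = 2: w = (3)·v₁ + (2)·v₂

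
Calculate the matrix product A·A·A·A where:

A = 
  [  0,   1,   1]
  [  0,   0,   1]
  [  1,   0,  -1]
A² = A·A:
A²[1,1] = (0)(0) + (1)(0) + (1)(1) = 1
A²[1,2] = (0)(1) + (1)(0) + (1)(0) = 0
A²[1,3] = (0)(1) + (1)(1) + (1)(-1) = 0
A²[2,1] = (0)(0) + (0)(0) + (1)(1) = 1
A²[2,2] = (0)(1) + (0)(0) + (1)(0) = 0
A²[2,3] = (0)(1) + (0)(1) + (1)(-1) = -1
A²[3,1] = (1)(0) + (0)(0) + (-1)(1) = -1
A²[3,2] = (1)(1) + (0)(0) + (-1)(0) = 1
A²[3,3] = (1)(1) + (0)(1) + (-1)(-1) = 2
A² = 
  [  1,   0,   0]
  [  1,   0,  -1]
  [ -1,   1,   2]

A^3 = A^2·A:
A^3[1,1] = (1)(0) + (0)(0) + (0)(1) = 0
A^3[1,2] = (1)(1) + (0)(0) + (0)(0) = 1
A^3[1,3] = (1)(1) + (0)(1) + (0)(-1) = 1
A^3[2,1] = (1)(0) + (0)(0) + (-1)(1) = -1
A^3[2,2] = (1)(1) + (0)(0) + (-1)(0) = 1
A^3[2,3] = (1)(1) + (0)(1) + (-1)(-1) = 2
A^3[3,1] = (-1)(0) + (1)(0) + (2)(1) = 2
A^3[3,2] = (-1)(1) + (1)(0) + (2)(0) = -1
A^3[3,3] = (-1)(1) + (1)(1) + (2)(-1) = -2
A^3 = 
  [  0,   1,   1]
  [ -1,   1,   2]
  [  2,  -1,  -2]

A^4 = A^3·A:
A^4[1,1] = (0)(0) + (1)(0) + (1)(1) = 1
A^4[1,2] = (0)(1) + (1)(0) + (1)(0) = 0
A^4[1,3] = (0)(1) + (1)(1) + (1)(-1) = 0
A^4[2,1] = (-1)(0) + (1)(0) + (2)(1) = 2
A^4[2,2] = (-1)(1) + (1)(0) + (2)(0) = -1
A^4[2,3] = (-1)(1) + (1)(1) + (2)(-1) = -2
A^4[3,1] = (2)(0) + (-1)(0) + (-2)(1) = -2
A^4[3,2] = (2)(1) + (-1)(0) + (-2)(0) = 2
A^4[3,3] = (2)(1) + (-1)(1) + (-2)(-1) = 3
A^4 = 
  [  1,   0,   0]
  [  2,  -1,  -2]
  [ -2,   2,   3]

Therefore
A^4 = 
  [  1,   0,   0]
  [  2,  -1,  -2]
  [ -2,   2,   3]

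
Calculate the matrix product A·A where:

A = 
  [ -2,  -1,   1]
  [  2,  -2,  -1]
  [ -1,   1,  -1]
A² = A·A:
A²[1,1] = (-2)(-2) + (-1)(2) + (1)(-1) = 1
A²[1,2] = (-2)(-1) + (-1)(-2) + (1)(1) = 5
A²[1,3] = (-2)(1) + (-1)(-1) + (1)(-1) = -2
A²[2,1] = (2)(-2) + (-2)(2) + (-1)(-1) = -7
A²[2,2] = (2)(-1) + (-2)(-2) + (-1)(1) = 1
A²[2,3] = (2)(1) + (-2)(-1) + (-1)(-1) = 5
A²[3,1] = (-1)(-2) + (1)(2) + (-1)(-1) = 5
A²[3,2] = (-1)(-1) + (1)(-2) + (-1)(1) = -2
A²[3,3] = (-1)(1) + (1)(-1) + (-1)(-1) = -1
A² = 
  [  1,   5,  -2]
  [ -7,   1,   5]
  [  5,  -2,  -1]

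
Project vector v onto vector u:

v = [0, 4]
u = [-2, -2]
v·u = (0)(-2) + (4)(-2) = -8
u·u = (-2)² + (-2)² = 8
proj_u(v) = (v·u / u·u) × u = (-8/8) × u = (-1) × u

proj_u(v) = [2, 2]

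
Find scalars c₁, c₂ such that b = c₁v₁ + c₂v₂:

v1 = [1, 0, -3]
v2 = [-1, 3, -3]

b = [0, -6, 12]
c1 = -2, c2 = -2

b = -2·v1 + -2·v2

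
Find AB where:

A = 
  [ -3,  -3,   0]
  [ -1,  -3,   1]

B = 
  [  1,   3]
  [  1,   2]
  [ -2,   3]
A is 2×3 and B is 3×2, so AB is 2×2. Each entry is (row of A)·(column of B):
AB[1,1] = (-3)(1) + (-3)(1) + (0)(-2) = -6
AB[1,2] = (-3)(3) + (-3)(2) + (0)(3) = -15
AB[2,1] = (-1)(1) + (-3)(1) + (1)(-2) = -6
AB[2,2] = (-1)(3) + (-3)(2) + (1)(3) = -6

AB = 
  [ -6, -15]
  [ -6,  -6]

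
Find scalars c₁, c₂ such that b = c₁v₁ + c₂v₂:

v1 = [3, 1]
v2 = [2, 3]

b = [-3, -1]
c1 = -1, c2 = 0

b = -1·v1 + 0·v2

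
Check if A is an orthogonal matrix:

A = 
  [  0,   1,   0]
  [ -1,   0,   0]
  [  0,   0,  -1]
Yes

AᵀA = 
  [  1,   0,   0]
  [  0,   1,   0]
  [  0,   0,   1]
= I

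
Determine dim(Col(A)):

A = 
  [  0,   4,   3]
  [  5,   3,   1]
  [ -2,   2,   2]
dim(Col(A)) = 2

Row reduce:
Swap R1 ↔ R2
R3 → R3 + (2/5)·R1
R3 → R3 - (4/5)·R2
REF = 
  [  5,   3,   1]
  [  0,   4,   3]
  [  0,   0,   0]
Pivot columns: 1, 2 → 2 pivots.
dim(Col(A)) = number of pivot columns = 2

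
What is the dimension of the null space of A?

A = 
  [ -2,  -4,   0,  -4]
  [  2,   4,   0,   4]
nullity(A) = 3

Row reduce:
R2 → R2 + (1)·R1
REF = 
  [ -2,  -4,   0,  -4]
  [  0,   0,   0,   0]
Pivot columns: 1 → 1 pivot.
rank(A) = 1, so nullity(A) = 4 - 1 = 3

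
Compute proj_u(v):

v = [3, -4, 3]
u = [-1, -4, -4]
v·u = (3)(-1) + (-4)(-4) + (3)(-4) = 1
u·u = (-1)² + (-4)² + (-4)² = 33
proj_u(v) = (v·u / u·u) × u = (1/33) × u

proj_u(v) = [-1/33, -4/33, -4/33]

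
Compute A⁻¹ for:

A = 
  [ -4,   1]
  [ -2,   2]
det(A) = (-4)(2) - (1)(-2) = -6
For a 2×2 matrix, A⁻¹ = (1/det(A)) · [[d, -b], [-c, a]]
    = (-1/6) · [[2, -1], [2, -4]]

A⁻¹ = 
  [-1/3,  1/6]
  [-1/3,  2/3]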